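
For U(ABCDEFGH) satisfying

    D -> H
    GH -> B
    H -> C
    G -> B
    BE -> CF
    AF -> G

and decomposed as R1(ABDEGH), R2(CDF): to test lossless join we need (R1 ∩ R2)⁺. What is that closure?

CDH

R1 ∩ R2 = {D}.
D → H applies, adding H
H → C applies, adding C
Closure: {CDH}.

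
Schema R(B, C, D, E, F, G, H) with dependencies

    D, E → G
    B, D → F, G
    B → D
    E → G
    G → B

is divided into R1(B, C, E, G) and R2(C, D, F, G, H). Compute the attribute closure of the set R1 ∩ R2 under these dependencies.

R1 ∩ R2 = {C, G}.
G → B applies, adding B
B → D applies, adding D
B, D → F, G applies, adding F
Closure: {B, C, D, F, G}.

B, C, D, F, G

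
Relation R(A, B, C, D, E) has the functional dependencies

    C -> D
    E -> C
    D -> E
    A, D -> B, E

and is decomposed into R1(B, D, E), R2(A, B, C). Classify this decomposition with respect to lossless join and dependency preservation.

Lossless test: (B)⁺ = {B}, which is a superkey of neither fragment — lossy.
Dependency preservation: the restricted closure of {C} across the fragments never reaches {D}, so C → D cannot be enforced without a join — not preserved.

lossy and not dependency-preserving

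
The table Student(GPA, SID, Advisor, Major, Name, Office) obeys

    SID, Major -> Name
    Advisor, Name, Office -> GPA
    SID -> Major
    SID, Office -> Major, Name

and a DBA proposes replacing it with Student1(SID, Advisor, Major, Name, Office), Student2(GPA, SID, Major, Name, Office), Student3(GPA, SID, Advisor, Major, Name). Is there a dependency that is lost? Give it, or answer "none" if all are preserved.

Check Advisor, Name, Office → GPA: no single fragment contains all of {GPA, Advisor, Name, Office}, and the restricted closure of {Advisor, Name, Office} across the fragments never reaches {GPA}.
SID, Major → Name is preserved.
SID → Major is preserved.
SID, Office → Major, Name is preserved.

Advisor, Name, Office -> GPA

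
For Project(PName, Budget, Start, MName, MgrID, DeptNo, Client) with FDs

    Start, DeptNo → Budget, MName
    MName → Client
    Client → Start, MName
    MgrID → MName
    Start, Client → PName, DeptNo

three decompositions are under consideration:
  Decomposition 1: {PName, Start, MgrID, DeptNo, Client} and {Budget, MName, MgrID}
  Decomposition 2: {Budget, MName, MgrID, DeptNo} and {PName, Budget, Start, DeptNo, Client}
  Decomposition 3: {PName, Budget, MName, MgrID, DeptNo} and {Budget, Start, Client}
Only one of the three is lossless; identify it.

Decomposition 1

Decomposition 1: common = {MgrID}, closure = {PName, Budget, Start, MName, MgrID, DeptNo, Client} → lossless.
Decomposition 2: common = {Budget, DeptNo}, closure = {Budget, DeptNo} → lossy.
Decomposition 3: common = {Budget}, closure = {Budget} → lossy.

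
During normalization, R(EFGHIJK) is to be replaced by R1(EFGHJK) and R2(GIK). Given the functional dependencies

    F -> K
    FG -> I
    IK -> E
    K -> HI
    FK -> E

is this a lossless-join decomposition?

Common attributes: R1 ∩ R2 = {GK}.
Closure of {GK}: K → HI applies, adding HI; IK → E applies, adding E. So (GK)⁺ = {EGHIK}.
This closure contains every attribute of R2, so R1 ∩ R2 → R2. The join is lossless.

Yes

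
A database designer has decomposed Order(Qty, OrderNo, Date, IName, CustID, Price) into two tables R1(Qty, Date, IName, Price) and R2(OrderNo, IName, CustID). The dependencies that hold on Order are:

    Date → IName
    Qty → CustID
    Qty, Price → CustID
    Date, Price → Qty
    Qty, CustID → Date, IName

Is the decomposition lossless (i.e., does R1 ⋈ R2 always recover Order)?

Common attributes: R1 ∩ R2 = {IName}.
No dependency enlarges {IName}, so (IName)⁺ = {IName}.
The closure contains neither all of R1 = {Qty, Date, IName, Price} nor all of R2 = {OrderNo, IName, CustID}, so the common attributes are not a superkey of either fragment. The join is lossy.

No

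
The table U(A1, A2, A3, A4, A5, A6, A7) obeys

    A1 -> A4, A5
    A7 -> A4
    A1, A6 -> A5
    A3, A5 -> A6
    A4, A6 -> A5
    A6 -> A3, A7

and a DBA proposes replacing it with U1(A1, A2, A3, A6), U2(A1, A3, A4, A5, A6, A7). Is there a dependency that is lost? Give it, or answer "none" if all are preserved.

A1 → A4, A5 lies within U2.
A7 → A4 lies within U2.
A1, A6 → A5 lies within U2.
A3, A5 → A6 lies within U2.
A4, A6 → A5 lies within U2.
A6 → A3, A7 lies within U2.
Every dependency is enforceable on the fragments, so the decomposition is dependency-preserving.

none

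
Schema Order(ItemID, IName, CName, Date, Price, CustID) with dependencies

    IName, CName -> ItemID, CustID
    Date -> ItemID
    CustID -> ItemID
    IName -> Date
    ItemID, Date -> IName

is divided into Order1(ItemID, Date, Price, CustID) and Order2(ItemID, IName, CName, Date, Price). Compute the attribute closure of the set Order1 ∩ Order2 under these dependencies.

ItemID, IName, Date, Price

Order1 ∩ Order2 = {ItemID, Date, Price}.
ItemID, Date → IName applies, adding IName
Closure: {ItemID, IName, Date, Price}.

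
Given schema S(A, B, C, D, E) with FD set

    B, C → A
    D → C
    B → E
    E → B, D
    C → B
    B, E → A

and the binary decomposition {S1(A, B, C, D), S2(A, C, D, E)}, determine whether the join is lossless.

Common attributes: S1 ∩ S2 = {A, C, D}.
Closure of {A, C, D}: C → B applies, adding B; B → E applies, adding E. So (A, C, D)⁺ = {A, B, C, D, E}.
This closure contains every attribute of S1, so S1 ∩ S2 → S1. The join is lossless.

Yes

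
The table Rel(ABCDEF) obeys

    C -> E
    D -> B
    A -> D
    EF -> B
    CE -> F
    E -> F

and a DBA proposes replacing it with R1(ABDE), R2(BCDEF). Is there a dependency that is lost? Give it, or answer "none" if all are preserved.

C → E lies within R2.
D → B lies within R1.
A → D lies within R1.
EF → B lies within R2.
CE → F lies within R2.
E → F lies within R2.
Every dependency is enforceable on the fragments, so the decomposition is dependency-preserving.

none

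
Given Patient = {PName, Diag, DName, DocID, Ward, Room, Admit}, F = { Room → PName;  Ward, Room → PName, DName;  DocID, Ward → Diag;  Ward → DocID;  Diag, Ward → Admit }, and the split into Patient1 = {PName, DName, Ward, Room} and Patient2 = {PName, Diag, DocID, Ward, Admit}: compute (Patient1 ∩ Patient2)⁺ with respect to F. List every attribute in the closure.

PName, Diag, DocID, Ward, Admit

Patient1 ∩ Patient2 = {PName, Ward}.
Ward → DocID applies, adding DocID
DocID, Ward → Diag applies, adding Diag
Diag, Ward → Admit applies, adding Admit
Closure: {PName, Diag, DocID, Ward, Admit}.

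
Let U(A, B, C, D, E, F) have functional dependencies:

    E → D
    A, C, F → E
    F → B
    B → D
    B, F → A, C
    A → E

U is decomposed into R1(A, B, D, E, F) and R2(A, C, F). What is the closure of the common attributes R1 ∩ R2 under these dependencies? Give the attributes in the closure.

R1 ∩ R2 = {A, F}.
F → B applies, adding B
B → D applies, adding D
B, F → A, C applies, adding C
A → E applies, adding E
Closure: {A, B, C, D, E, F}.

A, B, C, D, E, F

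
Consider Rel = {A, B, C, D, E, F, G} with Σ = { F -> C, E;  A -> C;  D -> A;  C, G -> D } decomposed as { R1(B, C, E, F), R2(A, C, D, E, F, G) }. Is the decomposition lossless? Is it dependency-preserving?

lossy but dependency-preserving

Lossless test: (C, E, F)⁺ = {C, E, F}, which is a superkey of neither fragment — lossy.
Dependency preservation: every FD's attributes lie within a single fragment, so each can be enforced locally — preserved.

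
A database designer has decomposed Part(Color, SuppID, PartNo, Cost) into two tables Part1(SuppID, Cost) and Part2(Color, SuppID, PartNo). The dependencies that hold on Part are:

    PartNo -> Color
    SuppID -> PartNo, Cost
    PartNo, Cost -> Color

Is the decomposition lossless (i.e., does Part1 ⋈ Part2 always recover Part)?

Common attributes: Part1 ∩ Part2 = {SuppID}.
Closure of {SuppID}: SuppID → PartNo, Cost applies, adding PartNo, Cost; PartNo, Cost → Color applies, adding Color. So (SuppID)⁺ = {Color, SuppID, PartNo, Cost}.
This closure contains every attribute of Part1, so Part1 ∩ Part2 → Part1. The join is lossless.

Yes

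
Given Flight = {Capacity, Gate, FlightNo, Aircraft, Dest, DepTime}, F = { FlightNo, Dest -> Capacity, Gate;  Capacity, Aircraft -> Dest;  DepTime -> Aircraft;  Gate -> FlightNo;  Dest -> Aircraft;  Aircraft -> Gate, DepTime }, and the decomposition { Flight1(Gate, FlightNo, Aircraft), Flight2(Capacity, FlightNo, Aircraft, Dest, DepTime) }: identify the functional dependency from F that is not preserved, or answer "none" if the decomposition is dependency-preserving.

FlightNo, Dest → Capacity, Gate: restricted closure across fragments reaches Capacity, Gate.
Capacity, Aircraft → Dest lies within Flight2.
DepTime → Aircraft lies within Flight2.
Gate → FlightNo lies within Flight1.
Dest → Aircraft lies within Flight2.
Aircraft → Gate, DepTime: restricted closure across fragments reaches Gate, DepTime.
Every dependency is enforceable on the fragments, so the decomposition is dependency-preserving.

none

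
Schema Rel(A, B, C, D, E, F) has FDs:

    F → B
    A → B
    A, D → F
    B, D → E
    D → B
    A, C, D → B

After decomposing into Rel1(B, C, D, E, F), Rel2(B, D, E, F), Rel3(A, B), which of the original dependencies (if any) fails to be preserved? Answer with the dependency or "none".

A, D → F

Check A, D → F: no single fragment contains all of {A, D, F}, and the restricted closure of {A, D} across the fragments never reaches {F}.
F → B is preserved.
A → B is preserved.
B, D → E is preserved.
D → B is preserved.
A, C, D → B is preserved.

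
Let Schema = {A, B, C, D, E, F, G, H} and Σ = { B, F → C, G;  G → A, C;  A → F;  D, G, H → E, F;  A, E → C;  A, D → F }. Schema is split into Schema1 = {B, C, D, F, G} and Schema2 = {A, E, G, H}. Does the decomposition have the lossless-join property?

Common attributes: Schema1 ∩ Schema2 = {G}.
Closure of {G}: G → A, C applies, adding A, C; A → F applies, adding F. So (G)⁺ = {A, C, F, G}.
The closure contains neither all of Schema1 = {B, C, D, F, G} nor all of Schema2 = {A, E, G, H}, so the common attributes are not a superkey of either fragment. The join is lossy.

No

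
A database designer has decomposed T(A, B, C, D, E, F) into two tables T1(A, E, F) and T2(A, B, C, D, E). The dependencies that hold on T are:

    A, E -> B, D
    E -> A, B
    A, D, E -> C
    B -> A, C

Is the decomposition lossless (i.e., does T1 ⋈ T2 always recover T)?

Yes

Common attributes: T1 ∩ T2 = {A, E}.
Closure of {A, E}: A, E → B, D applies, adding B, D; A, D, E → C applies, adding C. So (A, E)⁺ = {A, B, C, D, E}.
This closure contains every attribute of T2, so T1 ∩ T2 → T2. The join is lossless.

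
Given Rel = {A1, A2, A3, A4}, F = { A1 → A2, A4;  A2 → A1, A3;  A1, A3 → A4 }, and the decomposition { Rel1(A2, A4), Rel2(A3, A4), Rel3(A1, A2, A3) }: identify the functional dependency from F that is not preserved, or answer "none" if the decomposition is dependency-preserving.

none

A1 → A2, A4: restricted closure across fragments reaches A2, A4.
A2 → A1, A3 lies within Rel3.
A1, A3 → A4: restricted closure across fragments reaches A4.
Every dependency is enforceable on the fragments, so the decomposition is dependency-preserving.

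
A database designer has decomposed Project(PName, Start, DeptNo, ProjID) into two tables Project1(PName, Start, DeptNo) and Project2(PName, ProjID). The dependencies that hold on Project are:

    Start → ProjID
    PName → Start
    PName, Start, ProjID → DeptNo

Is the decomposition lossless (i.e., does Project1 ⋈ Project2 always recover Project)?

Yes

Common attributes: Project1 ∩ Project2 = {PName}.
Closure of {PName}: PName → Start applies, adding Start; Start → ProjID applies, adding ProjID; PName, Start, ProjID → DeptNo applies, adding DeptNo. So (PName)⁺ = {PName, Start, DeptNo, ProjID}.
This closure contains every attribute of Project1, so Project1 ∩ Project2 → Project1. The join is lossless.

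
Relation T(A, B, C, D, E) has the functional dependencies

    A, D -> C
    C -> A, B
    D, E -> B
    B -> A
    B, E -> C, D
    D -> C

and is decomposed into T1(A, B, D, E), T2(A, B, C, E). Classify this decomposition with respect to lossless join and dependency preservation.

lossless but not dependency-preserving

Lossless test: (A, B, E)⁺ = {A, B, C, D, E}, which contains all of one fragment — lossless.
Dependency preservation: the restricted closure of {A, D} across the fragments never reaches {C}, so A, D → C cannot be enforced without a join — not preserved.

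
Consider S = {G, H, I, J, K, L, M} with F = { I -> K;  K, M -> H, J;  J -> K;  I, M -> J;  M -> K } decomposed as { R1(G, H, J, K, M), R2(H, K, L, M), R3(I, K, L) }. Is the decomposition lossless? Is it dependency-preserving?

Lossless test (chase): Rows 1 and 2 agree on K, M; apply K, M→H, J and equate their H, J entries. No row becomes fully distinguished — the join is lossy.
Dependency preservation: I, M → J is not contained in any single fragment, but the restricted closure of its left-hand side across the fragments still reaches the right-hand side; the remaining FDs each lie inside some fragment. All dependencies are preserved.

lossy but dependency-preserving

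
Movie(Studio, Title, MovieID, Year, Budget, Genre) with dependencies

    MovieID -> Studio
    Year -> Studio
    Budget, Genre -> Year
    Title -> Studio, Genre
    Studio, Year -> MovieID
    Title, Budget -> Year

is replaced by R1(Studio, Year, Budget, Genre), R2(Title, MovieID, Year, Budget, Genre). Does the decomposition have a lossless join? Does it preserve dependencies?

lossless but not dependency-preserving

Lossless test: (Year, Budget, Genre)⁺ = {Studio, MovieID, Year, Budget, Genre}, which contains all of one fragment — lossless.
Dependency preservation: the restricted closure of {MovieID} across the fragments never reaches {Studio}, so MovieID → Studio cannot be enforced without a join — not preserved.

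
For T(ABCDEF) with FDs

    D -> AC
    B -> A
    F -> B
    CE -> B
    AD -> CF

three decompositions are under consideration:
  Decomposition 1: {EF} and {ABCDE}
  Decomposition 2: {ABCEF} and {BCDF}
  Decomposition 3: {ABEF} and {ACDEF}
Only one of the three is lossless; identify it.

Decomposition 1: common = {E}, closure = {E} → lossy.
Decomposition 2: common = {BCF}, closure = {ABCF} → lossy.
Decomposition 3: common = {AEF}, closure = {ABEF} → lossless.

Decomposition 3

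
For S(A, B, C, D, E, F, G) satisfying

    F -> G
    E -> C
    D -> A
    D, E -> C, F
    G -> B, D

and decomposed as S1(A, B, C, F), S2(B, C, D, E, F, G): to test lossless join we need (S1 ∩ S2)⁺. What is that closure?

A, B, C, D, F, G

S1 ∩ S2 = {B, C, F}.
F → G applies, adding G
G → B, D applies, adding D
D → A applies, adding A
Closure: {A, B, C, D, F, G}.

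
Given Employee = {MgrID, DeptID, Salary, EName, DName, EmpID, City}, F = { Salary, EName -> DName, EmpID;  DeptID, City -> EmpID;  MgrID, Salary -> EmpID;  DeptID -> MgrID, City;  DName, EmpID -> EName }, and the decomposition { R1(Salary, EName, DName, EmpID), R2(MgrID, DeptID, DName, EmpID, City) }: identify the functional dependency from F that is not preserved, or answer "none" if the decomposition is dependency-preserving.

Check MgrID, Salary → EmpID: no single fragment contains all of {MgrID, Salary, EmpID}, and the restricted closure of {MgrID, Salary} across the fragments never reaches {EmpID}.
Salary, EName → DName, EmpID is preserved.
DeptID, City → EmpID is preserved.
DeptID → MgrID, City is preserved.
DName, EmpID → EName is preserved.

MgrID, Salary -> EmpID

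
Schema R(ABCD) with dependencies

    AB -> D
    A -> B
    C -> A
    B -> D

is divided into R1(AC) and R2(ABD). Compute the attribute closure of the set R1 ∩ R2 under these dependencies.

ABD

R1 ∩ R2 = {A}.
A → B applies, adding B
B → D applies, adding D
Closure: {ABD}.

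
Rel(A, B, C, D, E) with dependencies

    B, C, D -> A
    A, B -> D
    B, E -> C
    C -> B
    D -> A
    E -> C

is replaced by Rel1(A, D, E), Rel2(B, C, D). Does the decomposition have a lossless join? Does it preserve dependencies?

Lossless test: (D)⁺ = {A, D}, which is a superkey of neither fragment — lossy.
Dependency preservation: the restricted closure of {A, B} across the fragments never reaches {D}, so A, B → D cannot be enforced without a join — not preserved.

lossy and not dependency-preserving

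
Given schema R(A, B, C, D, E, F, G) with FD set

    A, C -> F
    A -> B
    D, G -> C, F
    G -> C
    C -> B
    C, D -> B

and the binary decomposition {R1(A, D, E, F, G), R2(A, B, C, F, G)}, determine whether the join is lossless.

Common attributes: R1 ∩ R2 = {A, F, G}.
Closure of {A, F, G}: A → B applies, adding B; G → C applies, adding C. So (A, F, G)⁺ = {A, B, C, F, G}.
This closure contains every attribute of R2, so R1 ∩ R2 → R2. The join is lossless.

Yes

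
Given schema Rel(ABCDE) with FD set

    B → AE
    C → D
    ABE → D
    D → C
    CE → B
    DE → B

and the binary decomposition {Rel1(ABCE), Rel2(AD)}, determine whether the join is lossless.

Common attributes: Rel1 ∩ Rel2 = {A}.
No dependency enlarges {A}, so (A)⁺ = {A}.
The closure contains neither all of Rel1 = {ABCE} nor all of Rel2 = {AD}, so the common attributes are not a superkey of either fragment. The join is lossy.

No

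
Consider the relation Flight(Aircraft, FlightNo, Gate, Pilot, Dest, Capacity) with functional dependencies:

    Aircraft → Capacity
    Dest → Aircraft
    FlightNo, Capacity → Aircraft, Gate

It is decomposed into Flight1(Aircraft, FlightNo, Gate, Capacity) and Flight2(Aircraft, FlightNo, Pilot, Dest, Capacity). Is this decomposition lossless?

Yes

Common attributes: Flight1 ∩ Flight2 = {Aircraft, FlightNo, Capacity}.
Closure of {Aircraft, FlightNo, Capacity}: FlightNo, Capacity → Aircraft, Gate applies, adding Gate. So (Aircraft, FlightNo, Capacity)⁺ = {Aircraft, FlightNo, Gate, Capacity}.
This closure contains every attribute of Flight1, so Flight1 ∩ Flight2 → Flight1. The join is lossless.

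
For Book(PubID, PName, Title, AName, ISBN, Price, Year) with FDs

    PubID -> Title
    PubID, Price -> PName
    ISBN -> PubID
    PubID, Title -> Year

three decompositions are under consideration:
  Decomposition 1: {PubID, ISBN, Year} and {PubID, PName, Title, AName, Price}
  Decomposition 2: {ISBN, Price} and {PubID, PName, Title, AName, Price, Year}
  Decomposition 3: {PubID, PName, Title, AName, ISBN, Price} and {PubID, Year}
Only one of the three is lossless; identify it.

Decomposition 1: common = {PubID}, closure = {PubID, Title, Year} → lossy.
Decomposition 2: common = {Price}, closure = {Price} → lossy.
Decomposition 3: common = {PubID}, closure = {PubID, Title, Year} → lossless.

Decomposition 3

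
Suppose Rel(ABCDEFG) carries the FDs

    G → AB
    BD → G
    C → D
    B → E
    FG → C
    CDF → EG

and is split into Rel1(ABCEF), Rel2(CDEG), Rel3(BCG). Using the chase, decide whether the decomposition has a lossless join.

Yes

Chase test. Columns are ABCDEFG; row i has aⱼ where attribute j ∈ Reli, else bᵢⱼ.
Initial tableau (one row per fragment):
  row 1: a1 a2 a3 b14 a5 a6 b17
  row 2: b21 b22 a3 a4 a5 b26 a7
  row 3: b31 a2 a3 b34 b35 b36 a7
Rows 2 and 3 agree on G; apply G→AB and equate their AB entries.
Rows 1 and 2 agree on C; apply C→D and equate their D entries.
Rows 1 and 3 agree on C; apply C→D and equate their D entries.
Rows 1 and 3 agree on B; apply B→E and equate their E entries.
Rows 1 and 2 agree on BD; apply BD→G and equate their G entries.
Rows 1 and 2 agree on G; apply G→AB and equate their AB entries.
Row 1 is now all distinguished symbols — the join is lossless.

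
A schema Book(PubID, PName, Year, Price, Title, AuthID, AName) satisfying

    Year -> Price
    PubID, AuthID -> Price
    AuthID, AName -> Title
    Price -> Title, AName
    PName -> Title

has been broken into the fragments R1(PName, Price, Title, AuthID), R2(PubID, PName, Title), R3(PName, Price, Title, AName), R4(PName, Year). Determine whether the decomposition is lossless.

Chase test. Columns are PubID, PName, Year, Price, Title, AuthID, AName; row i has aⱼ where attribute j ∈ Ri, else bᵢⱼ.
Initial tableau (one row per fragment):
  row 1: b11 a2 b13 a4 a5 a6 b17
  row 2: a1 a2 b23 b24 a5 b26 b27
  row 3: b31 a2 b33 a4 a5 b36 a7
  row 4: b41 a2 a3 b44 b45 b46 b47
Rows 1 and 3 agree on Price; apply Price→Title, AName and equate their Title, AName entries.
Rows 1 and 4 agree on PName; apply PName→Title and equate their Title entries.
No row becomes fully distinguished — the join is lossy.

No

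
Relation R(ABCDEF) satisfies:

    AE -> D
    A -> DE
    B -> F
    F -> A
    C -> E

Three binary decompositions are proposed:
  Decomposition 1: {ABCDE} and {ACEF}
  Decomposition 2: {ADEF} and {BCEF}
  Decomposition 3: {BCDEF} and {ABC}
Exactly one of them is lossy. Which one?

Decomposition 1

Decomposition 1: common = {ACE}, closure = {ACDE} → lossy.
Decomposition 2: common = {EF}, closure = {ADEF} → lossless.
Decomposition 3: common = {BC}, closure = {ABCDEF} → lossless.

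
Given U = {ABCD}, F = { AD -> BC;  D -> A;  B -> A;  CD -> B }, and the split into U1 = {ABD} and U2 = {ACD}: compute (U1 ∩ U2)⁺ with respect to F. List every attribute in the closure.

U1 ∩ U2 = {AD}.
AD → BC applies, adding BC
Closure: {ABCD}.

ABCD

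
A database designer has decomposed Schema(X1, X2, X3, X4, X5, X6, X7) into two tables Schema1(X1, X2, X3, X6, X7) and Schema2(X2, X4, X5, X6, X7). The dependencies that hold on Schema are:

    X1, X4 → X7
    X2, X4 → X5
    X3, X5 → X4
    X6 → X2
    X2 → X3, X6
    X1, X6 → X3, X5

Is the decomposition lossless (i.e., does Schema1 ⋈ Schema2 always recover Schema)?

No

Common attributes: Schema1 ∩ Schema2 = {X2, X6, X7}.
Closure of {X2, X6, X7}: X2 → X3, X6 applies, adding X3. So (X2, X6, X7)⁺ = {X2, X3, X6, X7}.
The closure contains neither all of Schema1 = {X1, X2, X3, X6, X7} nor all of Schema2 = {X2, X4, X5, X6, X7}, so the common attributes are not a superkey of either fragment. The join is lossy.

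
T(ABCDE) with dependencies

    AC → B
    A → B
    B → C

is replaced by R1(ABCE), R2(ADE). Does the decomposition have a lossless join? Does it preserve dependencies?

Lossless test: (AE)⁺ = {ABCE}, which contains all of one fragment — lossless.
Dependency preservation: every FD's attributes lie within a single fragment, so each can be enforced locally — preserved.

lossless and dependency-preserving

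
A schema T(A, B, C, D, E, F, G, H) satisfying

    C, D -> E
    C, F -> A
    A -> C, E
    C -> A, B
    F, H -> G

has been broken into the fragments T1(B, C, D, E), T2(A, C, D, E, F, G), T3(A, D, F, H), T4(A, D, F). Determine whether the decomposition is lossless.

Chase test. Columns are A, B, C, D, E, F, G, H; row i has aⱼ where attribute j ∈ Ti, else bᵢⱼ.
Initial tableau (one row per fragment):
  row 1: b11 a2 a3 a4 a5 b16 b17 b18
  row 2: a1 b22 a3 a4 a5 a6 a7 b28
  row 3: a1 b32 b33 a4 b35 a6 b37 a8
  row 4: a1 b42 b43 a4 b45 a6 b47 b48
Rows 2 and 3 agree on A; apply A→C, E and equate their C, E entries.
Rows 2 and 4 agree on A; apply A→C, E and equate their C, E entries.
Rows 1 and 2 agree on C; apply C→A, B and equate their A, B entries.
Rows 1 and 3 agree on C; apply C→A, B and equate their A, B entries.
Rows 1 and 4 agree on C; apply C→A, B and equate their A, B entries.
No row becomes fully distinguished — the join is lossy.

No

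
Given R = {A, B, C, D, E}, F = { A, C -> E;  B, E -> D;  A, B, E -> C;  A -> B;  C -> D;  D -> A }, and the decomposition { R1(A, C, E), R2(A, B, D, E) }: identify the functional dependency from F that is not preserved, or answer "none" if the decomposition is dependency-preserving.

none

A, C → E lies within R1.
B, E → D lies within R2.
A, B, E → C: restricted closure across fragments reaches C.
A → B lies within R2.
C → D: restricted closure across fragments reaches D.
D → A lies within R2.
Every dependency is enforceable on the fragments, so the decomposition is dependency-preserving.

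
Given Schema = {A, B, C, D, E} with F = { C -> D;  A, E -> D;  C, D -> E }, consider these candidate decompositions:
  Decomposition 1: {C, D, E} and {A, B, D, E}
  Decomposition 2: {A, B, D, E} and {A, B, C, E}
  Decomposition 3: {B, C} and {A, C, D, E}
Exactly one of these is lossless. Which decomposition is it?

Decomposition 1: common = {D, E}, closure = {D, E} → lossy.
Decomposition 2: common = {A, B, E}, closure = {A, B, D, E} → lossless.
Decomposition 3: common = {C}, closure = {C, D, E} → lossy.

Decomposition 2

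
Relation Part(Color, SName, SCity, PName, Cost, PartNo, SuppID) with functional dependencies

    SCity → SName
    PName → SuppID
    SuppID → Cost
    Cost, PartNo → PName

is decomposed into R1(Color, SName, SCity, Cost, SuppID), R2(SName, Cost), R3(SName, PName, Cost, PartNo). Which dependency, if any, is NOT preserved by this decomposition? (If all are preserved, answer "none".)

PName → SuppID

Check PName → SuppID: no single fragment contains all of {PName, SuppID}, and the restricted closure of {PName} across the fragments never reaches {SuppID}.
SCity → SName is preserved.
SuppID → Cost is preserved.
Cost, PartNo → PName is preserved.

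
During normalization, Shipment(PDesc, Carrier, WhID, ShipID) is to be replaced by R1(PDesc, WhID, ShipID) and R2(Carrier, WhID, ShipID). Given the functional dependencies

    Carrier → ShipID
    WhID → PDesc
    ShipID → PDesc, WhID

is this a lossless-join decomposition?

Common attributes: R1 ∩ R2 = {WhID, ShipID}.
Closure of {WhID, ShipID}: WhID → PDesc applies, adding PDesc. So (WhID, ShipID)⁺ = {PDesc, WhID, ShipID}.
This closure contains every attribute of R1, so R1 ∩ R2 → R1. The join is lossless.

Yes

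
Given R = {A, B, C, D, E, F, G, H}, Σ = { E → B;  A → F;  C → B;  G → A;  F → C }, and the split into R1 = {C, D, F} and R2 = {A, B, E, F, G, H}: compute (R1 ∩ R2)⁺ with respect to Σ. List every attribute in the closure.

B, C, F

R1 ∩ R2 = {F}.
F → C applies, adding C
C → B applies, adding B
Closure: {B, C, F}.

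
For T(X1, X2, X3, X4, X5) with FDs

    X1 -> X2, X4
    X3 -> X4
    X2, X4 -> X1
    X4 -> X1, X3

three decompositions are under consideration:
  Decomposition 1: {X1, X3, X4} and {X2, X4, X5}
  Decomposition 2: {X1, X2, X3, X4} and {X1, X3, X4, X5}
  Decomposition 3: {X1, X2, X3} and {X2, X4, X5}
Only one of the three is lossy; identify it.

Decomposition 1: common = {X4}, closure = {X1, X2, X3, X4} → lossless.
Decomposition 2: common = {X1, X3, X4}, closure = {X1, X2, X3, X4} → lossless.
Decomposition 3: common = {X2}, closure = {X2} → lossy.

Decomposition 3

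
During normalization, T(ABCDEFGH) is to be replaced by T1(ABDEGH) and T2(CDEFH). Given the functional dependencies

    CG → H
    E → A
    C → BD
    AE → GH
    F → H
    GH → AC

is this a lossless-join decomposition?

Yes

Common attributes: T1 ∩ T2 = {DEH}.
Closure of {DEH}: E → A applies, adding A; AE → GH applies, adding G; GH → AC applies, adding C; C → BD applies, adding B. So (DEH)⁺ = {ABCDEGH}.
This closure contains every attribute of T1, so T1 ∩ T2 → T1. The join is lossless.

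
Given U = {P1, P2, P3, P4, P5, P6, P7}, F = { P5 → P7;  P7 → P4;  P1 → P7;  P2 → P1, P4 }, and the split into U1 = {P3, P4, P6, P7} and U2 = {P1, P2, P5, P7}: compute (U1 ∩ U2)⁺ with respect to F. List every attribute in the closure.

P4, P7

U1 ∩ U2 = {P7}.
P7 → P4 applies, adding P4
Closure: {P4, P7}.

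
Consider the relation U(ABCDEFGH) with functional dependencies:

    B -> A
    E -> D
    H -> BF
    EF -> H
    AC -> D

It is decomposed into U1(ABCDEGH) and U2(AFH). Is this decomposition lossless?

Yes

Common attributes: U1 ∩ U2 = {AH}.
Closure of {AH}: H → BF applies, adding BF. So (AH)⁺ = {ABFH}.
This closure contains every attribute of U2, so U1 ∩ U2 → U2. The join is lossless.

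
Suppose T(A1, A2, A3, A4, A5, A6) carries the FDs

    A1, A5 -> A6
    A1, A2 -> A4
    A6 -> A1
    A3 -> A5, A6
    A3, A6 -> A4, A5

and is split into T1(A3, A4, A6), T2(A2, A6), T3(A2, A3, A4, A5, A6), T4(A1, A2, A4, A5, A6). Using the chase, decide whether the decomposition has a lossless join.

Chase test. Columns are A1, A2, A3, A4, A5, A6; row i has aⱼ where attribute j ∈ Ti, else bᵢⱼ.
Initial tableau (one row per fragment):
  row 1: b11 b12 a3 a4 b15 a6
  row 2: b21 a2 b23 b24 b25 a6
  row 3: b31 a2 a3 a4 a5 a6
  row 4: a1 a2 b43 a4 a5 a6
Rows 1 and 2 agree on A6; apply A6→A1 and equate their A1 entries.
Rows 1 and 3 agree on A6; apply A6→A1 and equate their A1 entries.
Rows 1 and 4 agree on A6; apply A6→A1 and equate their A1 entries.
Rows 1 and 3 agree on A3; apply A3→A5, A6 and equate their A5, A6 entries.
Rows 2 and 3 agree on A1, A2; apply A1, A2→A4 and equate their A4 entries.
Row 3 is now all distinguished symbols — the join is lossless.

Yes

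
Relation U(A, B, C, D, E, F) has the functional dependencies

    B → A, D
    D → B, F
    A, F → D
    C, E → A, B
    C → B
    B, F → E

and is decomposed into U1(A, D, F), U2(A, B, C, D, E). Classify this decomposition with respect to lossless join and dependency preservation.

lossless and dependency-preserving

Lossless test: (A, D)⁺ = {A, B, D, E, F}, which contains all of one fragment — lossless.
Dependency preservation: D → B, F; B, F → E are not contained in any single fragment, but the restricted closure of each left-hand side across the fragments still reaches the right-hand side; the remaining FDs each lie inside some fragment. All dependencies are preserved.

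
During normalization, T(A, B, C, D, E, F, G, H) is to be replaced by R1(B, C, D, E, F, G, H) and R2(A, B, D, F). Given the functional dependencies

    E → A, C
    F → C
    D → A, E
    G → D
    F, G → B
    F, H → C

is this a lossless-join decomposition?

Yes

Common attributes: R1 ∩ R2 = {B, D, F}.
Closure of {B, D, F}: F → C applies, adding C; D → A, E applies, adding A, E. So (B, D, F)⁺ = {A, B, C, D, E, F}.
This closure contains every attribute of R2, so R1 ∩ R2 → R2. The join is lossless.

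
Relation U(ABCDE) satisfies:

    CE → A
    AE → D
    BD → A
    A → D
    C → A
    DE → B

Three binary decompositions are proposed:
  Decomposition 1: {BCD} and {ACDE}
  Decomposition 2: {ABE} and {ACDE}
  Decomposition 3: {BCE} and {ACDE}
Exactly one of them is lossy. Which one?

Decomposition 1

Decomposition 1: common = {CD}, closure = {ACD} → lossy.
Decomposition 2: common = {AE}, closure = {ABDE} → lossless.
Decomposition 3: common = {CE}, closure = {ABCDE} → lossless.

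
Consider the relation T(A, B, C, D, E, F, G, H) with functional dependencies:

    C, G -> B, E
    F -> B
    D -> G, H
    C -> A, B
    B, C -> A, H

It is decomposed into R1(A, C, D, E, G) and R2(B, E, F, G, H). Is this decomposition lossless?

No

Common attributes: R1 ∩ R2 = {E, G}.
No dependency enlarges {E, G}, so (E, G)⁺ = {E, G}.
The closure contains neither all of R1 = {A, C, D, E, G} nor all of R2 = {B, E, F, G, H}, so the common attributes are not a superkey of either fragment. The join is lossy.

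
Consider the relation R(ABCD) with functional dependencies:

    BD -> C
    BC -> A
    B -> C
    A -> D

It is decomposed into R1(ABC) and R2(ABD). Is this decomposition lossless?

Common attributes: R1 ∩ R2 = {AB}.
Closure of {AB}: B → C applies, adding C; A → D applies, adding D. So (AB)⁺ = {ABCD}.
This closure contains every attribute of R1, so R1 ∩ R2 → R1. The join is lossless.

Yes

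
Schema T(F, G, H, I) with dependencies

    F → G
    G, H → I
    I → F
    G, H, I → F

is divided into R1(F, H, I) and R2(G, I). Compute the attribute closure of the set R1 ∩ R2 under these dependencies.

R1 ∩ R2 = {I}.
I → F applies, adding F
F → G applies, adding G
Closure: {F, G, I}.

F, G, I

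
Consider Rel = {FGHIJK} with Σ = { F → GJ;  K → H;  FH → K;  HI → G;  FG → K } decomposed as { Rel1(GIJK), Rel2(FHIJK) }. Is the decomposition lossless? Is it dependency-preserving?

Lossless test: (IJK)⁺ = {GHIJK}, which contains all of one fragment — lossless.
Dependency preservation: the restricted closure of {F} across the fragments never reaches {GJ}, so F → GJ cannot be enforced without a join — not preserved.

lossless but not dependency-preserving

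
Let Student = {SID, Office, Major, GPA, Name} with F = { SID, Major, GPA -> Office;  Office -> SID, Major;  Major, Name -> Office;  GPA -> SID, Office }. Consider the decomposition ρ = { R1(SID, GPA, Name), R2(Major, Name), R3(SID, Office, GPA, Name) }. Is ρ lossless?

No

Chase test. Columns are SID, Office, Major, GPA, Name; row i has aⱼ where attribute j ∈ Ri, else bᵢⱼ.
Initial tableau (one row per fragment):
  row 1: a1 b12 b13 a4 a5
  row 2: b21 b22 a3 b24 a5
  row 3: a1 a2 b33 a4 a5
Rows 1 and 3 agree on GPA; apply GPA→SID, Office and equate their SID, Office entries.
Rows 1 and 3 agree on Office; apply Office→SID, Major and equate their SID, Major entries.
No row becomes fully distinguished — the join is lossy.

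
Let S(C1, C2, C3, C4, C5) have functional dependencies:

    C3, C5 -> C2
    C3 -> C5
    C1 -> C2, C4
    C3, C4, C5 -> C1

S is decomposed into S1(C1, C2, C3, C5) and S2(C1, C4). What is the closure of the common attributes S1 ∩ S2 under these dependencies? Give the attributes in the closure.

S1 ∩ S2 = {C1}.
C1 → C2, C4 applies, adding C2, C4
Closure: {C1, C2, C4}.

C1, C2, C4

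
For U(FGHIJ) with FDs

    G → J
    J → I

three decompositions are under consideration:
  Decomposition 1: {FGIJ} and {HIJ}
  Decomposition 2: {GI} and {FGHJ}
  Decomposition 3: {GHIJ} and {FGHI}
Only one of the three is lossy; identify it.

Decomposition 1: common = {IJ}, closure = {IJ} → lossy.
Decomposition 2: common = {G}, closure = {GIJ} → lossless.
Decomposition 3: common = {GHI}, closure = {GHIJ} → lossless.

Decomposition 1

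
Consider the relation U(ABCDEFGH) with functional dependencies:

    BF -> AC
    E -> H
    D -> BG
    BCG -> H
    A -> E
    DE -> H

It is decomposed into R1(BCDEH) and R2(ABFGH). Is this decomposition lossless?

No

Common attributes: R1 ∩ R2 = {BH}.
No dependency enlarges {BH}, so (BH)⁺ = {BH}.
The closure contains neither all of R1 = {BCDEH} nor all of R2 = {ABFGH}, so the common attributes are not a superkey of either fragment. The join is lossy.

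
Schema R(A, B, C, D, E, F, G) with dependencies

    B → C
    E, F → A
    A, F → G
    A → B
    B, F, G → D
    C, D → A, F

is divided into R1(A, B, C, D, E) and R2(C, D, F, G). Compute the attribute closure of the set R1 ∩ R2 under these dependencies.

R1 ∩ R2 = {C, D}.
C, D → A, F applies, adding A, F
A, F → G applies, adding G
A → B applies, adding B
Closure: {A, B, C, D, F, G}.

A, B, C, D, F, G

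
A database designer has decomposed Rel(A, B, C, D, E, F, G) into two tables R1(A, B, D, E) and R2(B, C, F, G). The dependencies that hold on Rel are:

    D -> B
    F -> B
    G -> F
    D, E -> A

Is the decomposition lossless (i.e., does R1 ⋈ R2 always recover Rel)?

No

Common attributes: R1 ∩ R2 = {B}.
No dependency enlarges {B}, so (B)⁺ = {B}.
The closure contains neither all of R1 = {A, B, D, E} nor all of R2 = {B, C, F, G}, so the common attributes are not a superkey of either fragment. The join is lossy.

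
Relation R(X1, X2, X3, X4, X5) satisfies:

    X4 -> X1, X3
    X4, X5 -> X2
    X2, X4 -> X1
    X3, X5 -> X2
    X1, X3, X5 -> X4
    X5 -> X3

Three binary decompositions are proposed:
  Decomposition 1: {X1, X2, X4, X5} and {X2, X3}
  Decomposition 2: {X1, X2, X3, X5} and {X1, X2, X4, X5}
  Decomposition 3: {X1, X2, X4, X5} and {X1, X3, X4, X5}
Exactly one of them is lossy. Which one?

Decomposition 1

Decomposition 1: common = {X2}, closure = {X2} → lossy.
Decomposition 2: common = {X1, X2, X5}, closure = {X1, X2, X3, X4, X5} → lossless.
Decomposition 3: common = {X1, X4, X5}, closure = {X1, X2, X3, X4, X5} → lossless.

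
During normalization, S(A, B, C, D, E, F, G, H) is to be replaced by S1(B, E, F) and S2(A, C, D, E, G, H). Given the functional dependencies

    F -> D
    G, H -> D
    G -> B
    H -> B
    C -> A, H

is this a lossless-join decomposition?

Common attributes: S1 ∩ S2 = {E}.
No dependency enlarges {E}, so (E)⁺ = {E}.
The closure contains neither all of S1 = {B, E, F} nor all of S2 = {A, C, D, E, G, H}, so the common attributes are not a superkey of either fragment. The join is lossy.

No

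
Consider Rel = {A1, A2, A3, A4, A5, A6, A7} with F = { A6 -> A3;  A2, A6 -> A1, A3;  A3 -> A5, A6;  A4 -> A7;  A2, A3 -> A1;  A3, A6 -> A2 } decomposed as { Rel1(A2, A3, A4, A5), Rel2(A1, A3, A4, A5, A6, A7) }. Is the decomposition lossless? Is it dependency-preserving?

Lossless test: (A3, A4, A5)⁺ = {A1, A2, A3, A4, A5, A6, A7}, which contains all of one fragment — lossless.
Dependency preservation: A2, A6 → A1, A3; A2, A3 → A1; A3, A6 → A2 are not contained in any single fragment, but the restricted closure of each left-hand side across the fragments still reaches the right-hand side; the remaining FDs each lie inside some fragment. All dependencies are preserved.

lossless and dependency-preserving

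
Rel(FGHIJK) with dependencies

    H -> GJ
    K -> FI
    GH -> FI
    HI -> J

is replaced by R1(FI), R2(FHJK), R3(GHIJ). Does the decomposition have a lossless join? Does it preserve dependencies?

lossless but not dependency-preserving

Lossless test (chase): Rows 2 and 3 agree on H; apply H→GJ and equate their GJ entries. Rows 2 and 3 agree on GH; apply GH→FI and equate their FI entries. Row 2 is now all distinguished symbols — the join is lossless.
Dependency preservation: the restricted closure of {K} across the fragments never reaches {FI}, so K → FI cannot be enforced without a join — not preserved.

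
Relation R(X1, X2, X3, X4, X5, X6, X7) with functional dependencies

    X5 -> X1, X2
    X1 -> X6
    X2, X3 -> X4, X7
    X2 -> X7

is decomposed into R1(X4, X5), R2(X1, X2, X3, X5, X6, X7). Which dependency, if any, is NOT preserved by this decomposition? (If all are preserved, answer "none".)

X2, X3 -> X4, X7

Check X2, X3 → X4, X7: no single fragment contains all of {X2, X3, X4, X7}, and the restricted closure of {X2, X3} across the fragments never reaches {X4, X7}.
X5 → X1, X2 is preserved.
X1 → X6 is preserved.
X2 → X7 is preserved.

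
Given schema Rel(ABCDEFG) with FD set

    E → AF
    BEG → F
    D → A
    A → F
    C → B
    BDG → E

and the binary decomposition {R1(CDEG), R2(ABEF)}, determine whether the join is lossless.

No

Common attributes: R1 ∩ R2 = {E}.
Closure of {E}: E → AF applies, adding AF. So (E)⁺ = {AEF}.
The closure contains neither all of R1 = {CDEG} nor all of R2 = {ABEF}, so the common attributes are not a superkey of either fragment. The join is lossy.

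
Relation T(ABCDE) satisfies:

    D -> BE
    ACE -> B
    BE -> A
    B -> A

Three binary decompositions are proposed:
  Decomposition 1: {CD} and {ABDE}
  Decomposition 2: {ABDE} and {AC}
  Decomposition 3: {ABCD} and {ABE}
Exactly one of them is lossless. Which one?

Decomposition 1: common = {D}, closure = {ABDE} → lossless.
Decomposition 2: common = {A}, closure = {A} → lossy.
Decomposition 3: common = {AB}, closure = {AB} → lossy.

Decomposition 1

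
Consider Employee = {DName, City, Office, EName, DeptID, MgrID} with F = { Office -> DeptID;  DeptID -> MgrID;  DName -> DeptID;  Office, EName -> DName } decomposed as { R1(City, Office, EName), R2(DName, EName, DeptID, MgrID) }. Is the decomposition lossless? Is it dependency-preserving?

lossy and not dependency-preserving

Lossless test: (EName)⁺ = {EName}, which is a superkey of neither fragment — lossy.
Dependency preservation: the restricted closure of {Office} across the fragments never reaches {DeptID}, so Office → DeptID cannot be enforced without a join — not preserved.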